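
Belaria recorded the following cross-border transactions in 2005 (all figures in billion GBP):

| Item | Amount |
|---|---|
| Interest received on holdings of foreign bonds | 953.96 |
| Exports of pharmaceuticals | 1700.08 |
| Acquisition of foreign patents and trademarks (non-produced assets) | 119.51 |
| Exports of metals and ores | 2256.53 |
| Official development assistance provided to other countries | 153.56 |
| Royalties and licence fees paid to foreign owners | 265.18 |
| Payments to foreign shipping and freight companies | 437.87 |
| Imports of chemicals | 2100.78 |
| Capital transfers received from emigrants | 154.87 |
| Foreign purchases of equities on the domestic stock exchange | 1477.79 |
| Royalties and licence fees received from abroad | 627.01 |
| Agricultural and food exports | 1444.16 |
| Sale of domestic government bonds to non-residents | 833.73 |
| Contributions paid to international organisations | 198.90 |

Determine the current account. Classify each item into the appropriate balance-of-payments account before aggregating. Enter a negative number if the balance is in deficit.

3825.45

Goods: 1444.16 + 1700.08 - 2100.78 + 2256.53 = 3299.99
Services: -437.87 - 265.18 + 627.01 = -76.04
Primary income: 953.96
Secondary income: -198.90 - 153.56 = -352.46
Current account = 3299.99 + (-76.04) + 953.96 + (-352.46) = 3825.45
(Excluded from the current account — capital account: acquisition of foreign patents and trademarks (non-produced assets) 119.51, capital transfers received from emigrants 154.87; financial account: foreign purchases of equities on the domestic stock exchange 1477.79, sale of domestic government bonds to non-residents 833.73.)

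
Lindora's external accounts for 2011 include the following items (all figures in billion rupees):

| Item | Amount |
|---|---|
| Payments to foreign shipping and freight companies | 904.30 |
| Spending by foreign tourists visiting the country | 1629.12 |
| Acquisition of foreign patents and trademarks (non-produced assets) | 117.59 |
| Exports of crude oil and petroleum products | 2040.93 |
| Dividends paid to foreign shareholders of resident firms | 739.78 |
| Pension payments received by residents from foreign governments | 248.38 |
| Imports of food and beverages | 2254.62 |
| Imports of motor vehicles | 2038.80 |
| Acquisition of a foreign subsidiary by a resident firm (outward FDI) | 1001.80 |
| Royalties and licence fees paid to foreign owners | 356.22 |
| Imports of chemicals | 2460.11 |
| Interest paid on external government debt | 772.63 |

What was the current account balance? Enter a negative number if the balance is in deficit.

-5608.03

Goods: 2040.93 - 2038.80 - 2460.11 - 2254.62 = -4712.60
Services: -904.30 + 1629.12 - 356.22 = 368.60
Primary income: -739.78 - 772.63 = -1512.41
Secondary income: 248.38
Current account = (-4712.60) + 368.60 + (-1512.41) + 248.38 = -5608.03
(Excluded from the current account — capital account: acquisition of foreign patents and trademarks (non-produced assets) 117.59; financial account: acquisition of a foreign subsidiary by a resident firm (outward FDI) 1001.80.)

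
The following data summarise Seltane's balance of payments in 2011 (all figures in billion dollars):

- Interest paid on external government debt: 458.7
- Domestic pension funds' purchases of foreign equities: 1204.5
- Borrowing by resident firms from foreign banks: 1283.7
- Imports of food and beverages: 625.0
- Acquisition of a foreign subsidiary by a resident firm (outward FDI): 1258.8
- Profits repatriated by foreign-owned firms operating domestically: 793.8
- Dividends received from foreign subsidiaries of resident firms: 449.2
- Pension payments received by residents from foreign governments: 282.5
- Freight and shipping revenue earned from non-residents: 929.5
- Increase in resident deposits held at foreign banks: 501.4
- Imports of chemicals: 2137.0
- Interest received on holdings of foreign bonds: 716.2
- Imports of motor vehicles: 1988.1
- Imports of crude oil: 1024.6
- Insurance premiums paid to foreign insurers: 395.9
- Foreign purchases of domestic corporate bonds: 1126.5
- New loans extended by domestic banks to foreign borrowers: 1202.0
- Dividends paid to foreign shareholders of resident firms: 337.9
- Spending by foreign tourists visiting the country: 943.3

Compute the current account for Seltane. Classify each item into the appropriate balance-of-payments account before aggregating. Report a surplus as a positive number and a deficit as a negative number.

Goods: -2137.0 - 1024.6 - 625.0 - 1988.1 = -5774.7
Services: 943.3 + 929.5 - 395.9 = 1476.9
Primary income: -793.8 + 449.2 - 337.9 + 716.2 - 458.7 = -425.0
Secondary income: 282.5
Current account = (-5774.7) + 1476.9 + (-425.0) + 282.5 = -4440.3
(Excluded from the current account — financial account: domestic pension funds' purchases of foreign equities 1204.5, borrowing by resident firms from foreign banks 1283.7, acquisition of a foreign subsidiary by a resident firm (outward FDI) 1258.8, increase in resident deposits held at foreign banks 501.4, foreign purchases of domestic corporate bonds 1126.5, new loans extended by domestic banks to foreign borrowers 1202.0.)

-4440.3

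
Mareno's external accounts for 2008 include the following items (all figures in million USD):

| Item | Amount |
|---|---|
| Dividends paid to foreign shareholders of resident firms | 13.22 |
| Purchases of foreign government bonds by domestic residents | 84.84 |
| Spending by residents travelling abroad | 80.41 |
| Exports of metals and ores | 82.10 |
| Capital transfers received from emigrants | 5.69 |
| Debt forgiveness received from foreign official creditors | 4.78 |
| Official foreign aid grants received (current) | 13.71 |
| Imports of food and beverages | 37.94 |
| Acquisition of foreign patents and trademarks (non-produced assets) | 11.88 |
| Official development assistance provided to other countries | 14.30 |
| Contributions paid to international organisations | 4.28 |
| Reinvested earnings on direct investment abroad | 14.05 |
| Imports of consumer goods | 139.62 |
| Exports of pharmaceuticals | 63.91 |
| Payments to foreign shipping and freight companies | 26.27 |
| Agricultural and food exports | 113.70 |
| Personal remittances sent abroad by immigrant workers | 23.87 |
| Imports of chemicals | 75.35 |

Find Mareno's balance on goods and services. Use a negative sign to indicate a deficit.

-99.88

Goods: -75.35 + 82.10 + 113.70 - 37.94 - 139.62 + 63.91 = 6.80
Services: -26.27 - 80.41 = -106.68
Trade balance = 6.80 + (-106.68) = -99.88
(Excluded from the trade balance — primary income: dividends paid to foreign shareholders of resident firms 13.22, reinvested earnings on direct investment abroad 14.05; financial account: purchases of foreign government bonds by domestic residents 84.84; capital account: capital transfers received from emigrants 5.69, debt forgiveness received from foreign official creditors 4.78, acquisition of foreign patents and trademarks (non-produced assets) 11.88; secondary income: official foreign aid grants received (current) 13.71, official development assistance provided to other countries 14.30, contributions paid to international organisations 4.28, personal remittances sent abroad by immigrant workers 23.87.)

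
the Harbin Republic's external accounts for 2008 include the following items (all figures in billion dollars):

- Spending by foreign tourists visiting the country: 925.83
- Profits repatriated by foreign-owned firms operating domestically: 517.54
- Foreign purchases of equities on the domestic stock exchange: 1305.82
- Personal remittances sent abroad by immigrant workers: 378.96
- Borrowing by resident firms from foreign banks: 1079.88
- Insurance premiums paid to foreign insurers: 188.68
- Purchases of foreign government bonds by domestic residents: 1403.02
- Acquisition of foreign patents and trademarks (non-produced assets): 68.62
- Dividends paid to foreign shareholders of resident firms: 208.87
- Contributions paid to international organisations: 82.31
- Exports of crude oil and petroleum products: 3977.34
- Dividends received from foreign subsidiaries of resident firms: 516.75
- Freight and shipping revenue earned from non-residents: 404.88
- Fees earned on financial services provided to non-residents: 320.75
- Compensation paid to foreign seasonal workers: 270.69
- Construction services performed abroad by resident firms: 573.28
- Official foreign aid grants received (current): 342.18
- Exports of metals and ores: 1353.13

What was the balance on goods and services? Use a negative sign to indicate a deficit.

7366.53

Goods: 1353.13 + 3977.34 = 5330.47
Services: 573.28 - 188.68 + 925.83 + 404.88 + 320.75 = 2036.06
Trade balance = 5330.47 + 2036.06 = 7366.53
(Excluded from the trade balance — primary income: profits repatriated by foreign-owned firms operating domestically 517.54, dividends paid to foreign shareholders of resident firms 208.87, dividends received from foreign subsidiaries of resident firms 516.75, compensation paid to foreign seasonal workers 270.69; financial account: foreign purchases of equities on the domestic stock exchange 1305.82, borrowing by resident firms from foreign banks 1079.88, purchases of foreign government bonds by domestic residents 1403.02; secondary income: personal remittances sent abroad by immigrant workers 378.96, contributions paid to international organisations 82.31, official foreign aid grants received (current) 342.18; capital account: acquisition of foreign patents and trademarks (non-produced assets) 68.62.)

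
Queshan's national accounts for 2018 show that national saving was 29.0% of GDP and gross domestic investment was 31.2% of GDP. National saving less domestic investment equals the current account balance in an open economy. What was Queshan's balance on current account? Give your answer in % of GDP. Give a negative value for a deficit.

-2.2

CA = S - I = 29.0 - 31.2 = -2.2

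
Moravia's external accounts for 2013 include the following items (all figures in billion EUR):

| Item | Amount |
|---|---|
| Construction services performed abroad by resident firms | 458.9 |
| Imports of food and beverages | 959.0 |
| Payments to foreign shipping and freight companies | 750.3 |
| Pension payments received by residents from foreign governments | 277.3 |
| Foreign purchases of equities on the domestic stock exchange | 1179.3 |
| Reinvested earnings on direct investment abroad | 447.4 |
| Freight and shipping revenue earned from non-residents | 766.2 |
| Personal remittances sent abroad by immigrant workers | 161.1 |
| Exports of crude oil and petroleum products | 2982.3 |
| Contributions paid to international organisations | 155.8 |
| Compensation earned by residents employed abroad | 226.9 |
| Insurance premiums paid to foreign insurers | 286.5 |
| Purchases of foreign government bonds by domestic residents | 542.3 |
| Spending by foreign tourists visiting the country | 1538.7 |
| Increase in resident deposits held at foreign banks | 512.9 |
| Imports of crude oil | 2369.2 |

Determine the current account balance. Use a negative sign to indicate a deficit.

2015.8

Goods: -959.0 + 2982.3 - 2369.2 = -345.9
Services: -750.3 + 1538.7 + 458.9 - 286.5 + 766.2 = 1727.0
Primary income: 226.9 + 447.4 = 674.3
Secondary income: -155.8 - 161.1 + 277.3 = -39.6
Current account = (-345.9) + 1727.0 + 674.3 + (-39.6) = 2015.8
(Excluded from the current account — financial account: foreign purchases of equities on the domestic stock exchange 1179.3, purchases of foreign government bonds by domestic residents 542.3, increase in resident deposits held at foreign banks 512.9.)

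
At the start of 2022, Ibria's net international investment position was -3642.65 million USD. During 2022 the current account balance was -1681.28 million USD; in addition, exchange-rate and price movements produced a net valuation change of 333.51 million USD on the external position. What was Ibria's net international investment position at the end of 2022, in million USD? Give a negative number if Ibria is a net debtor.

Change in NIIP = current account + net valuation change = -1681.28 + 333.51 = -1347.77
End-of-year NIIP = -3642.65 + (-1347.77) = -4990.42

-4990.42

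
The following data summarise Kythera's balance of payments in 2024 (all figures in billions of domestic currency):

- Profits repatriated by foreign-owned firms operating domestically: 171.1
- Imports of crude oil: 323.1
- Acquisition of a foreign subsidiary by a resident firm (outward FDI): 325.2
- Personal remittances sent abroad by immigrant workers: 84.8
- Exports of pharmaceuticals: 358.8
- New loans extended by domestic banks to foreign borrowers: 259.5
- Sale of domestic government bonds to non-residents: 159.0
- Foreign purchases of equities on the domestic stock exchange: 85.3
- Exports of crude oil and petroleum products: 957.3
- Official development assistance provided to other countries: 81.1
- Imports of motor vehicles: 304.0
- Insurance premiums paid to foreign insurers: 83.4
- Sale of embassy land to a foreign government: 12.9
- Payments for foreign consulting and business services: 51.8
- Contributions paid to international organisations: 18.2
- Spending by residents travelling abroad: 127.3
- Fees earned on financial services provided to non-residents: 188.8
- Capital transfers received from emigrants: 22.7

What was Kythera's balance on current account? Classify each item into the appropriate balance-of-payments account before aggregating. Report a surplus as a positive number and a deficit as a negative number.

Goods: 358.8 - 323.1 - 304.0 + 957.3 = 689.0
Services: 188.8 - 127.3 - 51.8 - 83.4 = -73.7
Primary income: -171.1
Secondary income: -81.1 - 84.8 - 18.2 = -184.1
Current account = 689.0 + (-73.7) + (-171.1) + (-184.1) = 260.1
(Excluded from the current account — financial account: acquisition of a foreign subsidiary by a resident firm (outward FDI) 325.2, new loans extended by domestic banks to foreign borrowers 259.5, sale of domestic government bonds to non-residents 159.0, foreign purchases of equities on the domestic stock exchange 85.3; capital account: sale of embassy land to a foreign government 12.9, capital transfers received from emigrants 22.7.)

260.1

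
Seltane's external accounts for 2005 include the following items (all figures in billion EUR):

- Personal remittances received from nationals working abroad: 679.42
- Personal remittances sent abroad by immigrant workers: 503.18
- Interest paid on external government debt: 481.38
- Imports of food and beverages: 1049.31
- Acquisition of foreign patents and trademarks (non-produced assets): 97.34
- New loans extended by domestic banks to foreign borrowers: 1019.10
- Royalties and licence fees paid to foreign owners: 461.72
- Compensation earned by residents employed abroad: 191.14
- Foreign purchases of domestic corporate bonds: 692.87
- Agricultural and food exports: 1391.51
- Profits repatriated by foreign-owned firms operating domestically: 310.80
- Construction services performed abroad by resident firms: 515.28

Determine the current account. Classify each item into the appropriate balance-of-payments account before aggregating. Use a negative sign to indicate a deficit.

Goods: 1391.51 - 1049.31 = 342.20
Services: -461.72 + 515.28 = 53.56
Primary income: -310.80 + 191.14 - 481.38 = -601.04
Secondary income: -503.18 + 679.42 = 176.24
Current account = 342.20 + 53.56 + (-601.04) + 176.24 = -29.04
(Excluded from the current account — capital account: acquisition of foreign patents and trademarks (non-produced assets) 97.34; financial account: new loans extended by domestic banks to foreign borrowers 1019.10, foreign purchases of domestic corporate bonds 692.87.)

-29.04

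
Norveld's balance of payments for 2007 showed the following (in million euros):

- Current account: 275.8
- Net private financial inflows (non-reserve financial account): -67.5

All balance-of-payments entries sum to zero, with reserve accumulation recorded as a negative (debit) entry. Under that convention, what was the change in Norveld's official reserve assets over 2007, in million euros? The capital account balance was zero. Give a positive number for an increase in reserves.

Official reserve transactions balance = -(275.8 + (-67.5)) = -208.3
An accumulation of reserves is recorded as a debit (negative entry), so the change in the stock of reserves is the negative of that balance.
Change in official reserves = -(-208.3) = 208.3

208.3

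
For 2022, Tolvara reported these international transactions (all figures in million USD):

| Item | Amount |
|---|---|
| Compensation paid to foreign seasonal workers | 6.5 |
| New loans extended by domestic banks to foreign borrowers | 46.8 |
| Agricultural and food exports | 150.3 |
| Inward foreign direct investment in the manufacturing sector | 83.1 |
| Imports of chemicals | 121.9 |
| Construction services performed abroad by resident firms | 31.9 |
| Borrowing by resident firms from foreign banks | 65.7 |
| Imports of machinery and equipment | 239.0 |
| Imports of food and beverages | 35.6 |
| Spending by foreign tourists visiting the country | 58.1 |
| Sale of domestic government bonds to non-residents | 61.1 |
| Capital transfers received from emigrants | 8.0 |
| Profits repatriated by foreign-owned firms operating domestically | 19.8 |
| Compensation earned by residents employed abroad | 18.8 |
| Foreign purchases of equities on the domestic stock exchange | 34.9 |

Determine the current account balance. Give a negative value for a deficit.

-163.7

Goods: 150.3 - 35.6 - 239.0 - 121.9 = -246.2
Services: 58.1 + 31.9 = 90.0
Primary income: 18.8 - 6.5 - 19.8 = -7.5
Current account = (-246.2) + 90.0 + (-7.5) = -163.7
(Excluded from the current account — financial account: new loans extended by domestic banks to foreign borrowers 46.8, inward foreign direct investment in the manufacturing sector 83.1, borrowing by resident firms from foreign banks 65.7, sale of domestic government bonds to non-residents 61.1, foreign purchases of equities on the domestic stock exchange 34.9; capital account: capital transfers received from emigrants 8.0.)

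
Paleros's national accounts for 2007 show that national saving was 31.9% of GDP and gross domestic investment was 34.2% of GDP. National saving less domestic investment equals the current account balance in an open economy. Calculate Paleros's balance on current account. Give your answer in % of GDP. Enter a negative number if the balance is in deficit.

-2.3

CA = S - I = 31.9 - 34.2 = -2.3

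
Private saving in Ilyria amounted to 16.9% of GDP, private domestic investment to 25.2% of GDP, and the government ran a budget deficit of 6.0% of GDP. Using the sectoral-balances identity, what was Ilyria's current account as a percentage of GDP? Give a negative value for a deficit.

-14.3

By the sectoral-balances identity, CA = (S_private - I) + (T - G).
Private balance = 16.9 - 25.2 = -8.3
Government balance (T - G) = -6.0
CA = -8.3 + (-6.0) = -14.3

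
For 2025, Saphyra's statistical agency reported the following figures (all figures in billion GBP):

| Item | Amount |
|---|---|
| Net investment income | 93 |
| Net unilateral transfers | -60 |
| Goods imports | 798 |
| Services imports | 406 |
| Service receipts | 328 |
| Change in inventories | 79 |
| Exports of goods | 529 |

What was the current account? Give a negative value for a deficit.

-314

Goods balance = 529 - 798 = -269
Services balance = 328 - 406 = -78
Trade balance (goods + services) = -269 + (-78) = -347
Net primary income = 93
Net secondary income = -60
Current account = -347 + 93 + (-60) = -314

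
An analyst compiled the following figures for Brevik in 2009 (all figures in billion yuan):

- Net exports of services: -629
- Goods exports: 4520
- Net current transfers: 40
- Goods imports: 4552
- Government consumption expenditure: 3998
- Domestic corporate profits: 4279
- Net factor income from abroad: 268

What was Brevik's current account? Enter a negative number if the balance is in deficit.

Goods balance = 4520 - 4552 = -32
Services balance = -629
Trade balance (goods + services) = -32 + (-629) = -661
Net primary income = 268
Net secondary income = 40
Current account = -661 + 268 + 40 = -353

-353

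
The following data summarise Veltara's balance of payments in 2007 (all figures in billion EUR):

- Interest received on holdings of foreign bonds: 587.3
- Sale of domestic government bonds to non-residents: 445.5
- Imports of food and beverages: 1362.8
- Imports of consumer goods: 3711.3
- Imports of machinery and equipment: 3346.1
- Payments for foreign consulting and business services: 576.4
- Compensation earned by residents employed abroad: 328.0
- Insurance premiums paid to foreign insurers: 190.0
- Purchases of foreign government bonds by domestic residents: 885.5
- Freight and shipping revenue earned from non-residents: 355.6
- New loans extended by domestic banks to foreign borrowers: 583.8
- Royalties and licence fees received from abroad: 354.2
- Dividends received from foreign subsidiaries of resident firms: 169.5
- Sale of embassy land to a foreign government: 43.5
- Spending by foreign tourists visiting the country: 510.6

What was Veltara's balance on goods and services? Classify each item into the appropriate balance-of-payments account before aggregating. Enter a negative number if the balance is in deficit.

Goods: -3346.1 - 1362.8 - 3711.3 = -8420.2
Services: -190.0 - 576.4 + 355.6 + 510.6 + 354.2 = 454.0
Trade balance = -8420.2 + 454.0 = -7966.2
(Excluded from the trade balance — primary income: interest received on holdings of foreign bonds 587.3, compensation earned by residents employed abroad 328.0, dividends received from foreign subsidiaries of resident firms 169.5; financial account: sale of domestic government bonds to non-residents 445.5, purchases of foreign government bonds by domestic residents 885.5, new loans extended by domestic banks to foreign borrowers 583.8; capital account: sale of embassy land to a foreign government 43.5.)

-7966.2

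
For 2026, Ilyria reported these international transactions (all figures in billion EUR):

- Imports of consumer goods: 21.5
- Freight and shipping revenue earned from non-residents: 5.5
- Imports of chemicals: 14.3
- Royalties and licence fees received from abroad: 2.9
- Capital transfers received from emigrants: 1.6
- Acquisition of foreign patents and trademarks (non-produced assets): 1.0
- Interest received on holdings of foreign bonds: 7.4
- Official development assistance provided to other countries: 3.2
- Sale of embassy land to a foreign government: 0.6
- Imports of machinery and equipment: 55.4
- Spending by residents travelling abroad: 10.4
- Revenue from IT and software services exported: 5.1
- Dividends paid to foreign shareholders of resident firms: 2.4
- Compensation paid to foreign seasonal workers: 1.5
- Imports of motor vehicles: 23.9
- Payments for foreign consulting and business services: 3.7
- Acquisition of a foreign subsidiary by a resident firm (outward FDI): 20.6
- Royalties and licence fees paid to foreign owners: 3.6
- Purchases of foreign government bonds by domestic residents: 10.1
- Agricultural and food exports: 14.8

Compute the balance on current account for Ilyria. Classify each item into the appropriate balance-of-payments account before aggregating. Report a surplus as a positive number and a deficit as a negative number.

-104.2

Goods: -23.9 - 55.4 - 21.5 - 14.3 + 14.8 = -100.3
Services: 2.9 - 3.6 - 3.7 - 10.4 + 5.5 + 5.1 = -4.2
Primary income: -2.4 + 7.4 - 1.5 = 3.5
Secondary income: -3.2
Current account = (-100.3) + (-4.2) + 3.5 + (-3.2) = -104.2
(Excluded from the current account — capital account: capital transfers received from emigrants 1.6, acquisition of foreign patents and trademarks (non-produced assets) 1.0, sale of embassy land to a foreign government 0.6; financial account: acquisition of a foreign subsidiary by a resident firm (outward FDI) 20.6, purchases of foreign government bonds by domestic residents 10.1.)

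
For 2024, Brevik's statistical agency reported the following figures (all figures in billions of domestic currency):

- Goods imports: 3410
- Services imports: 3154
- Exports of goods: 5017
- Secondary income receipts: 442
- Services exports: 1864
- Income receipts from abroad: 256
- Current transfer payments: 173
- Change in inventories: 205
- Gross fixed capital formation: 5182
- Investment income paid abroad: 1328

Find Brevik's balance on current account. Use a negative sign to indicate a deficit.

Goods balance = 5017 - 3410 = 1607
Services balance = 1864 - 3154 = -1290
Trade balance (goods + services) = 1607 + (-1290) = 317
Net primary income = 256 - 1328 = -1072
Net secondary income = 442 - 173 = 269
Current account = 317 + (-1072) + 269 = -486

-486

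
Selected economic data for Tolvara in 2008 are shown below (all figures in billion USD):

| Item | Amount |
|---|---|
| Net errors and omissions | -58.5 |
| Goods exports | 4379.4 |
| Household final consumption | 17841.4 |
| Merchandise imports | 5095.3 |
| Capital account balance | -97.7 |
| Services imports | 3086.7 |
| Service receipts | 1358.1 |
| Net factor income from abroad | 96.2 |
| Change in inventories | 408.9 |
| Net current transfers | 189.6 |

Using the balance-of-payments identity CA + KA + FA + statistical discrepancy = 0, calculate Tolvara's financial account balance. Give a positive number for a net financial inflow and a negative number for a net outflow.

2314.9

Goods balance = 4379.4 - 5095.3 = -715.9
Services balance = 1358.1 - 3086.7 = -1728.6
Trade balance (goods + services) = -715.9 + (-1728.6) = -2444.5
Net primary income = 96.2
Net secondary income = 189.6
Current account = -2444.5 + 96.2 + 189.6 = -2158.7
Financial account = -(-2158.7 + (-97.7) + (-58.5)) = 2314.9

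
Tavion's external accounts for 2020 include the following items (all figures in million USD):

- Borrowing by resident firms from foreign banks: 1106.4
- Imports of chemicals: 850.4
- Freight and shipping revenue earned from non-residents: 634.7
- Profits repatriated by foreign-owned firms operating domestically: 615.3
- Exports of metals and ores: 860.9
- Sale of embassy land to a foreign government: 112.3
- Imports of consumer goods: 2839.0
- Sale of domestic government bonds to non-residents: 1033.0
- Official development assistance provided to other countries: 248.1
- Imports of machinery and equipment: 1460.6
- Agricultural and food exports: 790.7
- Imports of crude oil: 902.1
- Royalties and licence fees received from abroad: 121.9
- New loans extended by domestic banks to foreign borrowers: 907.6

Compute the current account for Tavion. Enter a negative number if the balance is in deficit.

Goods: -1460.6 - 850.4 - 2839.0 - 902.1 + 790.7 + 860.9 = -4400.5
Services: 634.7 + 121.9 = 756.6
Primary income: -615.3
Secondary income: -248.1
Current account = (-4400.5) + 756.6 + (-615.3) + (-248.1) = -4507.3
(Excluded from the current account — financial account: borrowing by resident firms from foreign banks 1106.4, sale of domestic government bonds to non-residents 1033.0, new loans extended by domestic banks to foreign borrowers 907.6; capital account: sale of embassy land to a foreign government 112.3.)

-4507.3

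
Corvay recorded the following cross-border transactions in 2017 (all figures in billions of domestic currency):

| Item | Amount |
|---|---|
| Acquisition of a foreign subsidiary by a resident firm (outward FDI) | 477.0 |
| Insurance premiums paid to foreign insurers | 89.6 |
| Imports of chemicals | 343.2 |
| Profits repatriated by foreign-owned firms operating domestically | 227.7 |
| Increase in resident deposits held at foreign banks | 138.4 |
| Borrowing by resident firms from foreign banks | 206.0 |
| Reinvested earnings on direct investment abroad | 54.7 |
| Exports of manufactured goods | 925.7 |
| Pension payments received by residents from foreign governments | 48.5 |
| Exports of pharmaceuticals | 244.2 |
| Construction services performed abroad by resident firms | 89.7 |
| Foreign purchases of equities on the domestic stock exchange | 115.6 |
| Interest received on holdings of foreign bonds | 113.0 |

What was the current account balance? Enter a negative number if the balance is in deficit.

815.3

Goods: 925.7 - 343.2 + 244.2 = 826.7
Services: -89.6 + 89.7 = 0.1
Primary income: -227.7 + 54.7 + 113.0 = -60.0
Secondary income: 48.5
Current account = 826.7 + 0.1 + (-60.0) + 48.5 = 815.3
(Excluded from the current account — financial account: acquisition of a foreign subsidiary by a resident firm (outward FDI) 477.0, increase in resident deposits held at foreign banks 138.4, borrowing by resident firms from foreign banks 206.0, foreign purchases of equities on the domestic stock exchange 115.6.)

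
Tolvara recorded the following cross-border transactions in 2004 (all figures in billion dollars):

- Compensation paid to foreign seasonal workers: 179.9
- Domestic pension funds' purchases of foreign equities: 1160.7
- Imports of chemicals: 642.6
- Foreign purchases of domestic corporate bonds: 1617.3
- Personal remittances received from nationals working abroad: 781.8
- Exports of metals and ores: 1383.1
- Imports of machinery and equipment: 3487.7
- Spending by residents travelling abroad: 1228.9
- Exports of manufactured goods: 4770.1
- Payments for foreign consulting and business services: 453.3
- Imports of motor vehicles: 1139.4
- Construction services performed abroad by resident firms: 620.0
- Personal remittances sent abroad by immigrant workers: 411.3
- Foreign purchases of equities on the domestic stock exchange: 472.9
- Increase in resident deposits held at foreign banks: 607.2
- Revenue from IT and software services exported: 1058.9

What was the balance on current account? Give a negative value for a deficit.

Goods: -3487.7 - 642.6 + 4770.1 + 1383.1 - 1139.4 = 883.5
Services: 1058.9 - 453.3 - 1228.9 + 620.0 = -3.3
Primary income: -179.9
Secondary income: -411.3 + 781.8 = 370.5
Current account = 883.5 + (-3.3) + (-179.9) + 370.5 = 1070.8
(Excluded from the current account — financial account: domestic pension funds' purchases of foreign equities 1160.7, foreign purchases of domestic corporate bonds 1617.3, foreign purchases of equities on the domestic stock exchange 472.9, increase in resident deposits held at foreign banks 607.2.)

1070.8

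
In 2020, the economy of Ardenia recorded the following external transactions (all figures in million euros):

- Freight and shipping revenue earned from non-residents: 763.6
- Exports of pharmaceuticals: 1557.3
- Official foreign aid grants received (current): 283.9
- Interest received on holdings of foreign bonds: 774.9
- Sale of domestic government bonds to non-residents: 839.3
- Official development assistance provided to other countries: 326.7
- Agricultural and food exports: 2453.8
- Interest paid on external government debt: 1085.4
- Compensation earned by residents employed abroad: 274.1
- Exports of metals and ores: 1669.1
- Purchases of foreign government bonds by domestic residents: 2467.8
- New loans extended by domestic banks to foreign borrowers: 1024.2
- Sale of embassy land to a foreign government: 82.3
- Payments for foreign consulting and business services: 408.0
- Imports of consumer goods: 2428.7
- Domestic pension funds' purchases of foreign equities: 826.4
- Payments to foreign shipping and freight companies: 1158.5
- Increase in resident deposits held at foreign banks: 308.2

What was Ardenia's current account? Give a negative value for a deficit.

2369.4

Goods: 1557.3 + 1669.1 - 2428.7 + 2453.8 = 3251.5
Services: -1158.5 - 408.0 + 763.6 = -802.9
Primary income: -1085.4 + 274.1 + 774.9 = -36.4
Secondary income: -326.7 + 283.9 = -42.8
Current account = 3251.5 + (-802.9) + (-36.4) + (-42.8) = 2369.4
(Excluded from the current account — financial account: sale of domestic government bonds to non-residents 839.3, purchases of foreign government bonds by domestic residents 2467.8, new loans extended by domestic banks to foreign borrowers 1024.2, domestic pension funds' purchases of foreign equities 826.4, increase in resident deposits held at foreign banks 308.2; capital account: sale of embassy land to a foreign government 82.3.)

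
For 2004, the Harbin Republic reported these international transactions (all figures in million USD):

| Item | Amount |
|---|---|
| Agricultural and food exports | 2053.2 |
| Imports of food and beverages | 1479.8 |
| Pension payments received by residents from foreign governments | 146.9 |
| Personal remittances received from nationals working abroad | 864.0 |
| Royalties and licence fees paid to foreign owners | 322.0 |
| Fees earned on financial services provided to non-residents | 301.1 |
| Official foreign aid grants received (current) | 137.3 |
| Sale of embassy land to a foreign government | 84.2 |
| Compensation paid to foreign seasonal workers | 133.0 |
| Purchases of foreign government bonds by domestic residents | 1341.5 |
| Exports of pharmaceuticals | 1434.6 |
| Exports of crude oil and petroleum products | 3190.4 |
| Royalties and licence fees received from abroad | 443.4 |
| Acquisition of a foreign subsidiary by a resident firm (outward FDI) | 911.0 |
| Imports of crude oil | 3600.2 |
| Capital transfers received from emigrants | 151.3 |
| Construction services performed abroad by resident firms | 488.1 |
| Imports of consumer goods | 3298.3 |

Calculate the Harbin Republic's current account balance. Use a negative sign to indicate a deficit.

225.7

Goods: 1434.6 + 2053.2 - 1479.8 - 3600.2 - 3298.3 + 3190.4 = -1700.1
Services: 443.4 + 301.1 + 488.1 - 322.0 = 910.6
Primary income: -133.0
Secondary income: 864.0 + 146.9 + 137.3 = 1148.2
Current account = (-1700.1) + 910.6 + (-133.0) + 1148.2 = 225.7
(Excluded from the current account — capital account: sale of embassy land to a foreign government 84.2, capital transfers received from emigrants 151.3; financial account: purchases of foreign government bonds by domestic residents 1341.5, acquisition of a foreign subsidiary by a resident firm (outward FDI) 911.0.)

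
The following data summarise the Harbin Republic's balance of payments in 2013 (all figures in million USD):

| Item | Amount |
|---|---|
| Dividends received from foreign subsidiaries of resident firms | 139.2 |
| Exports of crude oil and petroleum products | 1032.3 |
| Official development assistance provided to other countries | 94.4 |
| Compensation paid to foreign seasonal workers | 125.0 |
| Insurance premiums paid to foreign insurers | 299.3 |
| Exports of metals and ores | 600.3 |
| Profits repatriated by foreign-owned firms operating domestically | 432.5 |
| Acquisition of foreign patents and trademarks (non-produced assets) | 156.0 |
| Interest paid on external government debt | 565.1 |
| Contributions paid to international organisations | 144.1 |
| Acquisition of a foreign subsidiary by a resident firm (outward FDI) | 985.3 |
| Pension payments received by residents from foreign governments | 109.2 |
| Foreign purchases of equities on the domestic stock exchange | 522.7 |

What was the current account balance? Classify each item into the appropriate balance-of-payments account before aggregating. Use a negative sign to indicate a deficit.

220.6

Goods: 1032.3 + 600.3 = 1632.6
Services: -299.3
Primary income: -565.1 - 432.5 + 139.2 - 125.0 = -983.4
Secondary income: 109.2 - 94.4 - 144.1 = -129.3
Current account = 1632.6 + (-299.3) + (-983.4) + (-129.3) = 220.6
(Excluded from the current account — capital account: acquisition of foreign patents and trademarks (non-produced assets) 156.0; financial account: acquisition of a foreign subsidiary by a resident firm (outward FDI) 985.3, foreign purchases of equities on the domestic stock exchange 522.7.)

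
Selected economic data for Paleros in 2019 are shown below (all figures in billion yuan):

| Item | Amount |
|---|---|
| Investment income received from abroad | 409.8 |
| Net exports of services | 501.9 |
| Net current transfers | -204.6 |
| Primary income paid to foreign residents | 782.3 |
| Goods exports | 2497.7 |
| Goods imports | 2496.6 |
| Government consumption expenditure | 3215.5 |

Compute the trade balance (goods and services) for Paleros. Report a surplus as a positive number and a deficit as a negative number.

503.0

Goods balance = 2497.7 - 2496.6 = 1.1
Services balance = 501.9
Trade balance (goods + services) = 1.1 + 501.9 = 503.0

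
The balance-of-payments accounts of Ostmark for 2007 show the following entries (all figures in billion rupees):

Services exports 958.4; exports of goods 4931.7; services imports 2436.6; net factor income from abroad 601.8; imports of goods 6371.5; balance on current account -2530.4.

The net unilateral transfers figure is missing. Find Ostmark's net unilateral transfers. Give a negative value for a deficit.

Current account = goods balance + services balance + net primary income + net secondary income
Sum of the known components = -2316.2
Net unilateral transfers = CA - (known components) = -2530.4 - (-2316.2) = -214.2

-214.2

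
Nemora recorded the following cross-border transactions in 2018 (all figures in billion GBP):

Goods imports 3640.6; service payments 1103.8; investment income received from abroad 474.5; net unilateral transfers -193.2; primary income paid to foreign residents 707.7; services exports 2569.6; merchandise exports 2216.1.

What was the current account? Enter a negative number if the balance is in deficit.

-385.1

Goods balance = 2216.1 - 3640.6 = -1424.5
Services balance = 2569.6 - 1103.8 = 1465.8
Trade balance (goods + services) = -1424.5 + 1465.8 = 41.3
Net primary income = 474.5 - 707.7 = -233.2
Net secondary income = -193.2
Current account = 41.3 + (-233.2) + (-193.2) = -385.1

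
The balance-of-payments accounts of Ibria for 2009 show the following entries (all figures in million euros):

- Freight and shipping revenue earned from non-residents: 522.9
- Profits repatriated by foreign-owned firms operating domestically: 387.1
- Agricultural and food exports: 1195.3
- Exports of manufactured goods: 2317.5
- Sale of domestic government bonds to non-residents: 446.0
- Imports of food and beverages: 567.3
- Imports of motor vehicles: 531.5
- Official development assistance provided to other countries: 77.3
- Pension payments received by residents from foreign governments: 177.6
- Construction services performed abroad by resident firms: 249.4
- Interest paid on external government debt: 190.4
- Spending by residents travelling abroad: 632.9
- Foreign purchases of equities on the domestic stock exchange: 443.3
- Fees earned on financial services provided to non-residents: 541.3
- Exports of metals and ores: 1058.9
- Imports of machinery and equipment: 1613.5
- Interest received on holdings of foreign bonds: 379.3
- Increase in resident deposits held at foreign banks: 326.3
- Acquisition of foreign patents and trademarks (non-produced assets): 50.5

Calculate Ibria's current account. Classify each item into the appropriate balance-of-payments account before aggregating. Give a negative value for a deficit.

2442.2

Goods: 2317.5 - 531.5 + 1195.3 + 1058.9 - 567.3 - 1613.5 = 1859.4
Services: 249.4 - 632.9 + 522.9 + 541.3 = 680.7
Primary income: 379.3 - 387.1 - 190.4 = -198.2
Secondary income: -77.3 + 177.6 = 100.3
Current account = 1859.4 + 680.7 + (-198.2) + 100.3 = 2442.2
(Excluded from the current account — financial account: sale of domestic government bonds to non-residents 446.0, foreign purchases of equities on the domestic stock exchange 443.3, increase in resident deposits held at foreign banks 326.3; capital account: acquisition of foreign patents and trademarks (non-produced assets) 50.5.)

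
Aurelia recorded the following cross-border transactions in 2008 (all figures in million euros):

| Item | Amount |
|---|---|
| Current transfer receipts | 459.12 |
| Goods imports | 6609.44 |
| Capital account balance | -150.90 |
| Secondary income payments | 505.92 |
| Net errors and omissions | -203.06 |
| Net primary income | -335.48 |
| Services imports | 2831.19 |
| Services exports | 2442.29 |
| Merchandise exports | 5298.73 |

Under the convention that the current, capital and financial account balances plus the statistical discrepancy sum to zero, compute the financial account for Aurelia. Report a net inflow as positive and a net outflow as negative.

2435.85

Goods balance = 5298.73 - 6609.44 = -1310.71
Services balance = 2442.29 - 2831.19 = -388.90
Trade balance (goods + services) = -1310.71 + (-388.90) = -1699.61
Net primary income = -335.48
Net secondary income = 459.12 - 505.92 = -46.80
Current account = -1699.61 + (-335.48) + (-46.80) = -2081.89
Financial account = -(-2081.89 + (-150.90) + (-203.06)) = 2435.85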